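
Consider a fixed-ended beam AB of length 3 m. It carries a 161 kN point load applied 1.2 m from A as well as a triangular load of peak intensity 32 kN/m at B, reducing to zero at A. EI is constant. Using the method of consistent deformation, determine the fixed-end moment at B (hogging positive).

Take the two fixed-end moments M_A, M_B as redundants; the released structure is the simple span AB.
On the primary (simply-supported) span, the end slopes from the loading are:
  at A: point load 161 at a = 1.2: Pab(L + b)/(6LEI) = 92.74/EI
  at B: point load 161 at a = 1.2: Pab(L + a)/(6LEI) = 81.14/EI
  at A: triangular load, peak 32: 7w₀L³/(360EI) = 16.8/EI
  at B: triangular load, peak 32: w₀L³/(45EI) = 19.2/EI
  θ_A0 = 109.5/EI,  θ_B0 = 100.3/EI
Flexibility coefficients: a unit moment at one end gives L/(3EI) there and L/(6EI) at the far end, so f₁₁ = f₂₂ = 1/EI and f₁₂ = f₂₁ = 0.5/EI.
Compatibility — zero rotation at each built-in end:
  1 M_A + 0.5 M_B = 109.5
  0.5 M_A + 1 M_B = 100.3
Solving the pair gives M_A = 79.15 kN·m and M_B = 60.77 kN·m (hogging).

M_B = 60.77 kN·m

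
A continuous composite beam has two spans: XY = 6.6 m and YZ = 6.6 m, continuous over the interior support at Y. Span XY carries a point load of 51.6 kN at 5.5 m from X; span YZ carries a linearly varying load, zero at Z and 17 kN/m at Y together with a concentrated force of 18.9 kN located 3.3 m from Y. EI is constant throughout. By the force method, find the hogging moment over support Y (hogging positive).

M_Y = 58.06 kN·m

Insert a hinge at Y; M_Y is the redundant, and each span becomes simply supported.
Discontinuity in slope at Y on the released structure — sum the simple-span end rotations:
  span XY: point load 51.6 at a = 5.5: Pab(L + a)/(6LEI) = 95.39/EI
  span YZ: triangular load, peak 17: w₀L³/(45EI) = 108.6/EI
  span YZ: point load 18.9 at a = 3.3: Pab(L + b)/(6LEI) = 51.46/EI
  relative rotation θ_0 = (95.39 + 160.1)/EI = 255.5/EI
A unit hogging moment at Y produces rotation L₁/(3EI) + L₂/(3EI) = 4.4/EI.
Slope continuity at Y: θ_0 = M_Y·4.4/EI, so M_Y = 255.5/4.4 = 58.06 kN·m (hogging).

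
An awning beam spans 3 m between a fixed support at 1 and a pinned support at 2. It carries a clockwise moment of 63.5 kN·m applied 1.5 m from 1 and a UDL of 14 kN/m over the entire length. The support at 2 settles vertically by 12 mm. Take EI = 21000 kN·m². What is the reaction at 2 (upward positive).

Take the reaction at 2 as the redundant and release it; the primary structure is a cantilever fixed at 1.
Primary-structure tip deflection at 2 by superposition:
  clockwise couple 63.5 at a = 1.5: M₀a(2L − a)/(2EI) = 214.3/EI
  UDL 14: wL⁴/(8EI) = 141.8/EI
  δ_0 = 356.1/EI
Flexibility coefficient — unit upward force at 2: δ_{22} = L³/(3EI) = 9/EI.
With EI = 21000 kN·m²: δ_0 = 0.016955 m and δ_{22} = 0.000429 m/kN.
Compatibility — the beam at 2 must follow the support down by 0.012 m: δ_0 − R_2·δ_{22} = 0.012, so R_2 = (0.016955 − 0.012)/0.000429 = 11.56 kN.

R_2 = 11.56 kN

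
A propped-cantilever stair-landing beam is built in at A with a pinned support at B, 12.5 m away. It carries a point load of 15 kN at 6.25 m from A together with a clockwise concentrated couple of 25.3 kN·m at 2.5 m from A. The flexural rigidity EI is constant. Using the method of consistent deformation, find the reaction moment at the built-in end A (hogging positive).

M_A = 46.79 kN·m

Remove the prop at B; the released (primary) structure is a cantilever built in at A.
Primary-structure tip deflection at B by superposition:
  point load 15 at a = 6.25: Pa²(3L − a)/(6EI) = 3052/EI
  clockwise couple 25.3 at a = 2.5: M₀a(2L − a)/(2EI) = 711.6/EI
  δ_0 = 3763/EI
Flexibility coefficient — unit upward force at B: δ_{BB} = L³/(3EI) = 651/EI.
Compatibility at B: δ_0 − R_B·δ_{BB} = 0, so R_B = 3763/651 = 5.78 kN.
Moment equilibrium about A: M_A = Σ(load moments about A) − R_B·L = 119 − 5.78×12.5 = 46.79 kN·m.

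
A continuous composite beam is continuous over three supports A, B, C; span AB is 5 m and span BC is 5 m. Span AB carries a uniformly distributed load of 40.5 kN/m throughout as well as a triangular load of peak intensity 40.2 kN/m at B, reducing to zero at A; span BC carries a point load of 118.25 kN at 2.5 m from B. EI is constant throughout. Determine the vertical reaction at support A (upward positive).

R_A = 104.3 kN

Insert a hinge at B; M_B is the redundant, and each span becomes simply supported.
Rotations at B on the released spans (each span's end-slope, ×1/EI):
  span AB: UDL 40.5: wL³/(24EI) = 210.9/EI
  span AB: triangular load, peak 40.2: w₀L³/(45EI) = 111.7/EI
  span BC: point load 118.25 at a = 2.5: Pab(L + b)/(6LEI) = 184.8/EI
  relative rotation θ_0 = (322.6 + 184.8)/EI = 507.4/EI
A unit hogging moment at B produces rotation L₁/(3EI) + L₂/(3EI) = 3.333/EI.
Compatibility: M_B·(L₁+L₂)/(3EI) = θ_0, giving M_B = 152.2 kN·m (hogging).
Span AB, ΣM about A with M_B applied at B: R_B^{AB}·5 = 841.2 + 152.2, so R_B^{AB} = 198.7 kN and R_A = 303 − 198.7 = 104.3 kN.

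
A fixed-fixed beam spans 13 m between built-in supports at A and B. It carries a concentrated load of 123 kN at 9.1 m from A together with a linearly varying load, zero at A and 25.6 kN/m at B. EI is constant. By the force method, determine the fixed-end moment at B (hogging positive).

M_B = 451.4 kN·m

Release both end moments; the primary structure is a simply-supported span AB with redundants M_A and M_B.
End rotations of the released simple span under the applied load (×1/EI):
  at A: point load 123 at a = 9.1: Pab(L + b)/(6LEI) = 945.8/EI
  at B: point load 123 at a = 9.1: Pab(L + a)/(6LEI) = 1237/EI
  at A: triangular load, peak 25.6: 7w₀L³/(360EI) = 1094/EI
  at B: triangular load, peak 25.6: w₀L³/(45EI) = 1250/EI
  θ_A0 = 2039/EI,  θ_B0 = 2487/EI
Flexibility coefficients: a unit moment at one end gives L/(3EI) there and L/(6EI) at the far end, so f₁₁ = f₂₂ = 4.333/EI and f₁₂ = f₂₁ = 2.167/EI.
Compatibility — zero rotation at each built-in end:
  4.333 M_A + 2.167 M_B = 2039
  2.167 M_A + 4.333 M_B = 2487
Solving the pair gives M_A = 245 kN·m and M_B = 451.4 kN·m (hogging).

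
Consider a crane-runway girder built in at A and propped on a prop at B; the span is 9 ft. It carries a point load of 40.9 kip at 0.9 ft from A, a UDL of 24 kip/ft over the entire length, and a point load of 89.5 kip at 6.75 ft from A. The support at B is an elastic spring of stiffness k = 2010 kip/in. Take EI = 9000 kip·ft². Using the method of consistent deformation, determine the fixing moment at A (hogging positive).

M_A = 370.8 kip·ft

Choose R_B as the redundant. The primary structure is the cantilever fixed at A.
Primary-structure tip deflection at B by superposition:
  point load 40.9 at a = 0.9: Pa²(3L − a)/(6EI) = 144.1/EI
  UDL 24: wL⁴/(8EI) = 19683/EI
  point load 89.5 at a = 6.75: Pa²(3L − a)/(6EI) = 13763/EI
  δ_0 = 33590/EI
Tip deflection under a unit load at B: L³/(3EI) = 243/EI.
With EI = 9000 kip·ft²: δ_0 = 3.7322 ft and δ_{BB} = 0.027 ft/kip.
Compatibility — the spring shortens by R_B/k under the reaction it provides: δ_0 − R_B·δ_{BB} = R_B/k. With 1/k = 1/(2010×12) ft/kip = 0.000041 ft/kip, R_B = δ_0 / (δ_{BB} + 1/k) = 3.7322 / (0.027 + 0.000041) = 138 kip.
Moment equilibrium about A: M_A = Σ(load moments about A) − R_B·L = 1613 − 138×9 = 370.8 kip·ft.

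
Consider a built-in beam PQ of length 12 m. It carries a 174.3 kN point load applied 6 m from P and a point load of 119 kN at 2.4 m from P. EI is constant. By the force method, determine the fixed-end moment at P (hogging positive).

M_P = 444.2 kN·m

Take the two fixed-end moments M_P, M_Q as redundants; the released structure is the simple span PQ.
Simple-span end rotations at P and Q under the given loads:
  at P: point load 174.3 at a = 6: Pab(L + b)/(6LEI) = 1569/EI
  at Q: point load 174.3 at a = 6: Pab(L + a)/(6LEI) = 1569/EI
  at P: point load 119 at a = 2.4: Pab(L + b)/(6LEI) = 822.5/EI
  at Q: point load 119 at a = 2.4: Pab(L + a)/(6LEI) = 548.4/EI
  θ_P0 = 2391/EI,  θ_Q0 = 2117/EI
Flexibility coefficients: a unit moment at one end gives L/(3EI) there and L/(6EI) at the far end, so f₁₁ = f₂₂ = 4/EI and f₁₂ = f₂₁ = 2/EI.
Compatibility — zero rotation at each built-in end:
  4 M_P + 2 M_Q = 2391
  2 M_P + 4 M_Q = 2117
Solving the pair gives M_P = 444.2 kN·m and M_Q = 307.1 kN·m (hogging).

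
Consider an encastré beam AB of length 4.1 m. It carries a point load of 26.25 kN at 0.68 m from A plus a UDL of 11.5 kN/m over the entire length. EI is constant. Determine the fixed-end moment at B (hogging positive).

M_B = 18.58 kN·m

Release both end moments; the primary structure is a simply-supported span AB with redundants M_A and M_B.
End rotations of the released simple span under the applied load (×1/EI):
  at A: point load 26.25 at a = 0.68: Pab(L + b)/(6LEI) = 18.66/EI
  at B: point load 26.25 at a = 0.68: Pab(L + a)/(6LEI) = 11.86/EI
  at A: UDL 11.5: wL³/(24EI) = 33.02/EI
  at B: UDL 11.5: wL³/(24EI) = 33.02/EI
  θ_A0 = 51.69/EI,  θ_B0 = 44.89/EI
Flexibility coefficients: a unit moment at one end gives L/(3EI) there and L/(6EI) at the far end, so f₁₁ = f₂₂ = 1.367/EI and f₁₂ = f₂₁ = 0.6833/EI.
Compatibility — zero rotation at each built-in end:
  1.367 M_A + 0.6833 M_B = 51.69
  0.6833 M_A + 1.367 M_B = 44.89
Solving the pair gives M_A = 28.53 kN·m and M_B = 18.58 kN·m (hogging).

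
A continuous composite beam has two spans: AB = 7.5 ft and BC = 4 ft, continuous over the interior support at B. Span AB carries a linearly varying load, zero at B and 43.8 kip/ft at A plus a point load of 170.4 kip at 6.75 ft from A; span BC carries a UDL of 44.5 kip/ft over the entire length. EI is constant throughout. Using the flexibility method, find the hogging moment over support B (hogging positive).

Release continuity at B by inserting a hinge; the redundant is the internal moment M_B. The primary structure is two simply-supported spans AB and BC.
Rotations at B on the released spans (each span's end-slope, ×1/EI):
  span AB: triangular load, peak 43.8: 7w₀L³/(360EI) = 359.3/EI
  span AB: point load 170.4 at a = 6.75: Pab(L + a)/(6LEI) = 273.2/EI
  span BC: UDL 44.5: wL³/(24EI) = 118.7/EI
  relative rotation θ_0 = (632.5 + 118.7)/EI = 751.1/EI
A unit hogging moment at B produces rotation L₁/(3EI) + L₂/(3EI) = 3.833/EI.
Compatibility: M_B·(L₁+L₂)/(3EI) = θ_0, giving M_B = 195.9 kip·ft (hogging).

M_B = 195.9 kip·ft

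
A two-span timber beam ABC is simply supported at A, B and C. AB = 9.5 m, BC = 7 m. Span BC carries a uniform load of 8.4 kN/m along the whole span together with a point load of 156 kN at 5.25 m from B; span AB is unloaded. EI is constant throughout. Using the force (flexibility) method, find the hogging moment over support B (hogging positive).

M_B = 76.12 kN·m

Insert a hinge at B; M_B is the redundant, and each span becomes simply supported.
Discontinuity in slope at B on the released structure — sum the simple-span end rotations:
  span BC: UDL 8.4: wL³/(24EI) = 120/EI
  span BC: point load 156 at a = 5.25: Pab(L + b)/(6LEI) = 298.6/EI
  relative rotation θ_0 = (0 + 418.6)/EI = 418.6/EI
A unit hogging moment at B produces rotation L₁/(3EI) + L₂/(3EI) = 5.5/EI.
Slope continuity at B: θ_0 = M_B·5.5/EI, so M_B = 418.6/5.5 = 76.12 kN·m (hogging).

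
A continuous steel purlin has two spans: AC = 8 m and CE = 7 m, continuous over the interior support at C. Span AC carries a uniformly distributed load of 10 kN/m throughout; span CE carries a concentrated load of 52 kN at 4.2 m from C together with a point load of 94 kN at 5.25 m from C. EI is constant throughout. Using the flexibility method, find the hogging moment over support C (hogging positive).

Release continuity at C by inserting a hinge; the redundant is the internal moment M_C. The primary structure is two simply-supported spans AC and CE.
Discontinuity in slope at C on the released structure — sum the simple-span end rotations:
  span AC: UDL 10: wL³/(24EI) = 213.3/EI
  span CE: point load 52 at a = 4.2: Pab(L + b)/(6LEI) = 142.7/EI
  span CE: point load 94 at a = 5.25: Pab(L + b)/(6LEI) = 179.9/EI
  relative rotation θ_0 = (213.3 + 322.6)/EI = 535.9/EI
A unit hogging moment at C produces rotation L₁/(3EI) + L₂/(3EI) = 5/EI.
Slope continuity at C: θ_0 = M_C·5/EI, so M_C = 535.9/5 = 107.2 kN·m (hogging).

M_C = 107.2 kN·m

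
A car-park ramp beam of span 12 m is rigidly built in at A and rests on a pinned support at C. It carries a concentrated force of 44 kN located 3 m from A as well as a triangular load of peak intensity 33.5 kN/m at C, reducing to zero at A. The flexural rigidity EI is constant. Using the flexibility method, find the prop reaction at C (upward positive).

R_C = 114.3 kN

Release the roller at C. Primary structure: cantilever fixed at A.
Deflection at C on the released cantilever, summing each load's contribution:
  point load 44 at a = 3: Pa²(3L − a)/(6EI) = 2178/EI
  triangular load, peak 33.5 at the free end: 11w₀L⁴/(120EI) = 63677/EI
  δ_0 = 65855/EI
Tip deflection under a unit load at C: L³/(3EI) = 576/EI.
Compatibility at C: δ_0 − R_C·δ_{CC} = 0, so R_C = 65855/576 = 114.3 kN.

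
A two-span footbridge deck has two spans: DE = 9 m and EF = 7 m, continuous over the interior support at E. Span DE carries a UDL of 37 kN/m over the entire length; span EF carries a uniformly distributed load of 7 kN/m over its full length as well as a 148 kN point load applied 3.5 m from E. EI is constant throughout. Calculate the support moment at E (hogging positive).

Release continuity at E by inserting a hinge; the redundant is the internal moment M_E. The primary structure is two simply-supported spans DE and EF.
Discontinuity in slope at E on the released structure — sum the simple-span end rotations:
  span DE: UDL 37: wL³/(24EI) = 1124/EI
  span EF: UDL 7: wL³/(24EI) = 100/EI
  span EF: point load 148 at a = 3.5: Pab(L + b)/(6LEI) = 453.2/EI
  relative rotation θ_0 = (1124 + 553.3)/EI = 1677/EI
A unit hogging moment at E produces rotation L₁/(3EI) + L₂/(3EI) = 5.333/EI.
Compatibility: M_E·(L₁+L₂)/(3EI) = θ_0, giving M_E = 314.5 kN·m (hogging).

M_E = 314.5 kN·m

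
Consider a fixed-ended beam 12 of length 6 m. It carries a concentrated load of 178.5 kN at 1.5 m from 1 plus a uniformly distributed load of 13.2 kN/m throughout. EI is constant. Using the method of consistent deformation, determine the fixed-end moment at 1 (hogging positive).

Take the two fixed-end moments M_1, M_2 as redundants; the released structure is the simple span 12.
On the primary (simply-supported) span, the end slopes from the loading are:
  at 1: point load 178.5 at a = 1.5: Pab(L + b)/(6LEI) = 351.4/EI
  at 2: point load 178.5 at a = 1.5: Pab(L + a)/(6LEI) = 251/EI
  at 1: UDL 13.2: wL³/(24EI) = 118.8/EI
  at 2: UDL 13.2: wL³/(24EI) = 118.8/EI
  θ_10 = 470.2/EI,  θ_20 = 369.8/EI
Flexibility coefficients: a unit moment at one end gives L/(3EI) there and L/(6EI) at the far end, so f₁₁ = f₂₂ = 2/EI and f₁₂ = f₂₁ = 1/EI.
Compatibility — zero rotation at each built-in end:
  2 M_1 + 1 M_2 = 470.2
  1 M_1 + 2 M_2 = 369.8
Solving the pair gives M_1 = 190.2 kN·m and M_2 = 89.8 kN·m (hogging).

M_1 = 190.2 kN·m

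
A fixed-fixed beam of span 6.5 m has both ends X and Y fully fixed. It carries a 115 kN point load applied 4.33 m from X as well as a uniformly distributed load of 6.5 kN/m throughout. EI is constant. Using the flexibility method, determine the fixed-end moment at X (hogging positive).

M_X = 78.38 kN·m

Release both end moments; the primary structure is a simply-supported span XY with redundants M_X and M_Y.
On the primary (simply-supported) span, the end slopes from the loading are:
  at X: point load 115 at a = 4.33: Pab(L + b)/(6LEI) = 240.2/EI
  at Y: point load 115 at a = 4.33: Pab(L + a)/(6LEI) = 300.1/EI
  at X: UDL 6.5: wL³/(24EI) = 74.38/EI
  at Y: UDL 6.5: wL³/(24EI) = 74.38/EI
  θ_X0 = 314.6/EI,  θ_Y0 = 374.4/EI
Flexibility coefficients: a unit moment at one end gives L/(3EI) there and L/(6EI) at the far end, so f₁₁ = f₂₂ = 2.167/EI and f₁₂ = f₂₁ = 1.083/EI.
Compatibility — zero rotation at each built-in end:
  2.167 M_X + 1.083 M_Y = 314.6
  1.083 M_X + 2.167 M_Y = 374.4
Solving the pair gives M_X = 78.38 kN·m and M_Y = 133.6 kN·m (hogging).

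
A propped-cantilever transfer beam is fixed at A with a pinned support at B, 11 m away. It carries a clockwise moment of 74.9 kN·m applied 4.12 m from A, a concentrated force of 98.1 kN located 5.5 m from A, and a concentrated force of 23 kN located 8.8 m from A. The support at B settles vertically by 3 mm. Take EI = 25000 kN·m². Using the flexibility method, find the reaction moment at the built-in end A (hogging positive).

Remove the prop at B; the released (primary) structure is a cantilever built in at A.
Free-end deflection of the primary structure under the applied loading (downward +):
  clockwise couple 74.9 at a = 4.12: M₀a(2L − a)/(2EI) = 2759/EI
  point load 98.1 at a = 5.5: Pa²(3L − a)/(6EI) = 13601/EI
  point load 23 at a = 8.8: Pa²(3L − a)/(6EI) = 7184/EI
  δ_0 = 23544/EI
Tip deflection under a unit load at B: L³/(3EI) = 443.7/EI.
With EI = 25000 kN·m²: δ_0 = 0.94175 m and δ_{BB} = 0.017747 m/kN.
Compatibility — the beam at B must follow the support down by 0.003 m: δ_0 − R_B·δ_{BB} = 0.003, so R_B = (0.94175 − 0.003)/0.017747 = 52.9 kN.
Moment equilibrium about A: M_A = Σ(load moments about A) − R_B·L = 816.9 − 52.9×11 = 235 kN·m.

M_A = 235 kN·m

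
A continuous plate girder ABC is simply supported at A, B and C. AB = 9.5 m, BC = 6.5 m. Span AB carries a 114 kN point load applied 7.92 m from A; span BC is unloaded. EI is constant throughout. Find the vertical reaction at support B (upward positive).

R_B = 116.2 kN

Insert a hinge at B; M_B is the redundant, and each span becomes simply supported.
End slopes at the hinge B, treating each span as simply supported:
  span AB: point load 114 at a = 7.92: Pab(L + a)/(6LEI) = 436/EI
  relative rotation θ_0 = (436 + 0)/EI = 436/EI
A unit hogging moment at B produces rotation L₁/(3EI) + L₂/(3EI) = 5.333/EI.
Slope continuity at B: θ_0 = M_B·5.333/EI, so M_B = 436/5.333 = 81.75 kN·m (hogging).
Span AB, ΣM about A with M_B applied at B: R_B^{AB}·9.5 = 902.9 + 81.75, so R_B^{AB} = 103.6 kN and R_A = 114 − 103.6 = 10.36 kN.
Span BC, ΣM about C: R_B^{BC}·6.5 = 0 + 81.75, so R_B^{BC} = 12.58 kN and R_C = 0 − 12.58 = -12.58 kN.
R_B = 103.6 + 12.58 = 116.2 kN.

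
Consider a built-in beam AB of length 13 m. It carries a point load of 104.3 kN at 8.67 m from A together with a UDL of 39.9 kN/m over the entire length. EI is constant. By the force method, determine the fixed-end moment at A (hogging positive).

Release both end moments; the primary structure is a simply-supported span AB with redundants M_A and M_B.
On the primary (simply-supported) span, the end slopes from the loading are:
  at A: point load 104.3 at a = 8.67: Pab(L + b)/(6LEI) = 870/EI
  at B: point load 104.3 at a = 8.67: Pab(L + a)/(6LEI) = 1088/EI
  at A: UDL 39.9: wL³/(24EI) = 3653/EI
  at B: UDL 39.9: wL³/(24EI) = 3653/EI
  θ_A0 = 4522/EI,  θ_B0 = 4740/EI
Flexibility coefficients: a unit moment at one end gives L/(3EI) there and L/(6EI) at the far end, so f₁₁ = f₂₂ = 4.333/EI and f₁₂ = f₂₁ = 2.167/EI.
Compatibility — zero rotation at each built-in end:
  4.333 M_A + 2.167 M_B = 4522
  2.167 M_A + 4.333 M_B = 4740
Solving the pair gives M_A = 662.2 kN·m and M_B = 762.8 kN·m (hogging).

M_A = 662.2 kN·m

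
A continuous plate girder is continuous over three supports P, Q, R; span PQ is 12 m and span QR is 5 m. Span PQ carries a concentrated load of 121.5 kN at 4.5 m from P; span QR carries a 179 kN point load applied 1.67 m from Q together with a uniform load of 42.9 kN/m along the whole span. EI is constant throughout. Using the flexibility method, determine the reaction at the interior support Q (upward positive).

Release continuity at Q by inserting a hinge; the redundant is the internal moment M_Q. The primary structure is two simply-supported spans PQ and QR.
End slopes at the hinge Q, treating each span as simply supported:
  span PQ: point load 121.5 at a = 4.5: Pab(L + a)/(6LEI) = 939.7/EI
  span QR: point load 179 at a = 1.67: Pab(L + b)/(6LEI) = 276.4/EI
  span QR: UDL 42.9: wL³/(24EI) = 223.4/EI
  relative rotation θ_0 = (939.7 + 499.8)/EI = 1440/EI
A unit hogging moment at Q produces rotation L₁/(3EI) + L₂/(3EI) = 5.667/EI.
Slope continuity at Q: θ_0 = M_Q·5.667/EI, so M_Q = 1440/5.667 = 254 kN·m (hogging).
Span PQ, ΣM about P with M_Q applied at Q: R_Q^{PQ}·12 = 546.8 + 254, so R_Q^{PQ} = 66.73 kN and R_P = 121.5 − 66.73 = 54.77 kN.
Span QR, ΣM about R: R_Q^{QR}·5 = 1132 + 254, so R_Q^{QR} = 277.3 kN and R_R = 393.5 − 277.3 = 116.2 kN.
R_Q = 66.73 + 277.3 = 344 kN.

R_Q = 344 kN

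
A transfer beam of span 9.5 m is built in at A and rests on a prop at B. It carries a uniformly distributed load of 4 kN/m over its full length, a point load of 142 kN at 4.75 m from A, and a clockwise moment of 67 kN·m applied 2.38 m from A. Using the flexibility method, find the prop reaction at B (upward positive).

Take the reaction at B as the redundant and release it; the primary structure is a cantilever fixed at A.
Downward deflection at the released point B due to the loads:
  UDL 4: wL⁴/(8EI) = 4073/EI
  point load 142 at a = 4.75: Pa²(3L − a)/(6EI) = 12682/EI
  clockwise couple 67 at a = 2.38: M₀a(2L − a)/(2EI) = 1325/EI
  δ_0 = 18080/EI
Flexibility coefficient — unit upward force at B: δ_{BB} = L³/(3EI) = 285.8/EI.
Compatibility at B: δ_0 − R_B·δ_{BB} = 0, so R_B = 18080/285.8 = 63.26 kN.

R_B = 63.26 kN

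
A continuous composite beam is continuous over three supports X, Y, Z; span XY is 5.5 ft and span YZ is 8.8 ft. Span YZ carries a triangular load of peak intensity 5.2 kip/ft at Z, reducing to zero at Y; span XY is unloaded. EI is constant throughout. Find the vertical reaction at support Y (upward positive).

R_Y = 11.9 kip

Release continuity at Y by inserting a hinge; the redundant is the internal moment M_Y. The primary structure is two simply-supported spans XY and YZ.
Rotations at Y on the released spans (each span's end-slope, ×1/EI):
  span YZ: triangular load, peak 5.2: 7w₀L³/(360EI) = 68.9/EI
  relative rotation θ_0 = (0 + 68.9)/EI = 68.9/EI
A unit hogging moment at Y produces rotation L₁/(3EI) + L₂/(3EI) = 4.767/EI.
Compatibility: M_Y·(L₁+L₂)/(3EI) = θ_0, giving M_Y = 14.46 kip·ft (hogging).
Span XY, ΣM about X with M_Y applied at Y: R_Y^{XY}·5.5 = 0 + 14.46, so R_Y^{XY} = 2.628 kip and R_X = 0 − 2.628 = -2.628 kip.
Span YZ, ΣM about Z: R_Y^{YZ}·8.8 = 67.11 + 14.46, so R_Y^{YZ} = 9.269 kip and R_Z = 22.88 − 9.269 = 13.61 kip.
R_Y = 2.628 + 9.269 = 11.9 kip.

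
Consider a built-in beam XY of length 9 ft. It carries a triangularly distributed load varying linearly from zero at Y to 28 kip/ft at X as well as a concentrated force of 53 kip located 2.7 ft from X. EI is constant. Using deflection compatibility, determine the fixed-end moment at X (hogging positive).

Take the two fixed-end moments M_X, M_Y as redundants; the released structure is the simple span XY.
Simple-span end rotations at X and Y under the given loads:
  at X: triangular load, peak 28: w₀L³/(45EI) = 453.6/EI
  at Y: triangular load, peak 28: 7w₀L³/(360EI) = 396.9/EI
  at X: point load 53 at a = 2.7: Pab(L + b)/(6LEI) = 255.4/EI
  at Y: point load 53 at a = 2.7: Pab(L + a)/(6LEI) = 195.3/EI
  θ_X0 = 709/EI,  θ_Y0 = 592.2/EI
Flexibility coefficients: a unit moment at one end gives L/(3EI) there and L/(6EI) at the far end, so f₁₁ = f₂₂ = 3/EI and f₁₂ = f₂₁ = 1.5/EI.
Compatibility — zero rotation at each built-in end:
  3 M_X + 1.5 M_Y = 709
  1.5 M_X + 3 M_Y = 592.2
Solving the pair gives M_X = 183.5 kip·ft and M_Y = 105.7 kip·ft (hogging).

M_X = 183.5 kip·ft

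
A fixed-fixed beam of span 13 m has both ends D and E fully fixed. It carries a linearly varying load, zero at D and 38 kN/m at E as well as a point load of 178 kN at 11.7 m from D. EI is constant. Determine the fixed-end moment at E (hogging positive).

M_E = 508.5 kN·m

Release both end moments; the primary structure is a simply-supported span DE with redundants M_D and M_E.
On the primary (simply-supported) span, the end slopes from the loading are:
  at D: triangular load, peak 38: 7w₀L³/(360EI) = 1623/EI
  at E: triangular load, peak 38: w₀L³/(45EI) = 1855/EI
  at D: point load 178 at a = 11.7: Pab(L + b)/(6LEI) = 496.4/EI
  at E: point load 178 at a = 11.7: Pab(L + a)/(6LEI) = 857.3/EI
  θ_D0 = 2120/EI,  θ_E0 = 2713/EI
Flexibility coefficients: a unit moment at one end gives L/(3EI) there and L/(6EI) at the far end, so f₁₁ = f₂₂ = 4.333/EI and f₁₂ = f₂₁ = 2.167/EI.
Compatibility — zero rotation at each built-in end:
  4.333 M_D + 2.167 M_E = 2120
  2.167 M_D + 4.333 M_E = 2713
Solving the pair gives M_D = 234.9 kN·m and M_E = 508.5 kN·m (hogging).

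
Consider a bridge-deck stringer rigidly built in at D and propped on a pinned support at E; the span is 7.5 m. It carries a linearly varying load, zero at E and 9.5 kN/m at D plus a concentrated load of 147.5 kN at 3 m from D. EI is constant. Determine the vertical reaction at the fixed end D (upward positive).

Remove the prop at E; the released (primary) structure is a cantilever built in at D.
Free-end deflection of the primary structure under the applied loading (downward +):
  triangular load, peak 9.5 at the fixed end: w₀L⁴/(30EI) = 1002/EI
  point load 147.5 at a = 3: Pa²(3L − a)/(6EI) = 4314/EI
  δ_0 = 5316/EI
Flexibility coefficient — unit upward force at E: δ_{EE} = L³/(3EI) = 140.6/EI.
Compatibility at E: δ_0 − R_E·δ_{EE} = 0, so R_E = 5316/140.6 = 37.8 kN.
Vertical equilibrium: R_D = ΣP − R_E = 183.1 − 37.8 = 145.3 kN.

R_D = 145.3 kN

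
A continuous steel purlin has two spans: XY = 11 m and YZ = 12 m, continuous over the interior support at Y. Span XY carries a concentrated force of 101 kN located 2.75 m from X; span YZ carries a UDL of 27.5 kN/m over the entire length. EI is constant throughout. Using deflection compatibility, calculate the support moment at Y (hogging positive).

Insert a hinge at Y; M_Y is the redundant, and each span becomes simply supported.
Discontinuity in slope at Y on the released structure — sum the simple-span end rotations:
  span XY: point load 101 at a = 2.75: Pab(L + a)/(6LEI) = 477.4/EI
  span YZ: UDL 27.5: wL³/(24EI) = 1980/EI
  relative rotation θ_0 = (477.4 + 1980)/EI = 2457/EI
A unit hogging moment at Y produces rotation L₁/(3EI) + L₂/(3EI) = 7.667/EI.
Slope continuity at Y: θ_0 = M_Y·7.667/EI, so M_Y = 2457/7.667 = 320.5 kN·m (hogging).

M_Y = 320.5 kN·m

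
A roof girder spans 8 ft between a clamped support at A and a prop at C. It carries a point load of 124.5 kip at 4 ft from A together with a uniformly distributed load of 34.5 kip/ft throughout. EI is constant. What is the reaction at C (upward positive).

Release the roller at C. Primary structure: cantilever fixed at A.
Downward deflection at the released point C due to the loads:
  point load 124.5 at a = 4: Pa²(3L − a)/(6EI) = 6640/EI
  UDL 34.5: wL⁴/(8EI) = 17664/EI
  δ_0 = 24304/EI
Flexibility coefficient — unit upward force at C: δ_{CC} = L³/(3EI) = 170.7/EI.
Compatibility at C: δ_0 − R_C·δ_{CC} = 0, so R_C = 24304/170.7 = 142.4 kip.

R_C = 142.4 kip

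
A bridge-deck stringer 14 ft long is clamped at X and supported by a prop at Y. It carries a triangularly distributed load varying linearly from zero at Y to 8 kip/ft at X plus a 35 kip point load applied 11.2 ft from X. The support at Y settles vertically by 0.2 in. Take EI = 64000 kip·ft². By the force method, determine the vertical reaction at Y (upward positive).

Remove the prop at Y; the released (primary) structure is a cantilever built in at X.
Primary-structure tip deflection at Y by superposition:
  triangular load, peak 8 at the fixed end: w₀L⁴/(30EI) = 10244/EI
  point load 35 at a = 11.2: Pa²(3L − a)/(6EI) = 22537/EI
  δ_0 = 32782/EI
Flexibility coefficient — unit upward force at Y: δ_{YY} = L³/(3EI) = 914.7/EI.
With EI = 64000 kip·ft²: δ_0 = 0.51221 ft and δ_{YY} = 0.014292 ft/kip.
Compatibility — the beam at Y must follow the support down by 0.01667 ft: δ_0 − R_Y·δ_{YY} = 0.01667, so R_Y = (0.51221 − 0.01667)/0.014292 = 34.67 kip.

R_Y = 34.67 kip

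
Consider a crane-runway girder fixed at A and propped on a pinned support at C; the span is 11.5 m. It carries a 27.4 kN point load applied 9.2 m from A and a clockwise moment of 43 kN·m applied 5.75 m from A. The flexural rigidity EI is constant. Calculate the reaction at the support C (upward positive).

Take the reaction at C as the redundant and release it; the primary structure is a cantilever fixed at A.
Primary-structure tip deflection at C by superposition:
  point load 27.4 at a = 9.2: Pa²(3L − a)/(6EI) = 9779/EI
  clockwise couple 43 at a = 5.75: M₀a(2L − a)/(2EI) = 2133/EI
  δ_0 = 11912/EI
Tip deflection under a unit load at C: L³/(3EI) = 507/EI.
Compatibility at C: δ_0 − R_C·δ_{CC} = 0, so R_C = 11912/507 = 23.5 kN.

R_C = 23.5 kN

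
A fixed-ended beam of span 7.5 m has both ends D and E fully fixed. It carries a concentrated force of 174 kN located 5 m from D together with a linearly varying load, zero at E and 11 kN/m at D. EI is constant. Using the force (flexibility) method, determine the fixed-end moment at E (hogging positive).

M_E = 214 kN·m

Take the two fixed-end moments M_D, M_E as redundants; the released structure is the simple span DE.
End rotations of the released simple span under the applied load (×1/EI):
  at D: point load 174 at a = 5: Pab(L + b)/(6LEI) = 483.3/EI
  at E: point load 174 at a = 5: Pab(L + a)/(6LEI) = 604.2/EI
  at D: triangular load, peak 11: w₀L³/(45EI) = 103.1/EI
  at E: triangular load, peak 11: 7w₀L³/(360EI) = 90.23/EI
  θ_D0 = 586.5/EI,  θ_E0 = 694.4/EI
Flexibility coefficients: a unit moment at one end gives L/(3EI) there and L/(6EI) at the far end, so f₁₁ = f₂₂ = 2.5/EI and f₁₂ = f₂₁ = 1.25/EI.
Compatibility — zero rotation at each built-in end:
  2.5 M_D + 1.25 M_E = 586.5
  1.25 M_D + 2.5 M_E = 694.4
Solving the pair gives M_D = 127.6 kN·m and M_E = 214 kN·m (hogging).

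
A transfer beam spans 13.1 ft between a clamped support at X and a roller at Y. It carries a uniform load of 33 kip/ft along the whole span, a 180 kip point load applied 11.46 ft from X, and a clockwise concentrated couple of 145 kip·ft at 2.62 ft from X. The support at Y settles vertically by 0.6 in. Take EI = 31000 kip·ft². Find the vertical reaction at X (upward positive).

Remove the prop at Y; the released (primary) structure is a cantilever built in at X.
Deflection at Y on the released cantilever, summing each load's contribution:
  UDL 33: wL⁴/(8EI) = 121481/EI
  point load 180 at a = 11.46: Pa²(3L − a)/(6EI) = 109688/EI
  clockwise couple 145 at a = 2.62: M₀a(2L − a)/(2EI) = 4479/EI
  δ_0 = 235648/EI
Flexibility coefficient — unit upward force at Y: δ_{YY} = L³/(3EI) = 749.4/EI.
With EI = 31000 kip·ft²: δ_0 = 7.6016 ft and δ_{YY} = 0.024173 ft/kip.
Compatibility — the beam at Y must follow the support down by 0.05 ft: δ_0 − R_Y·δ_{YY} = 0.05, so R_Y = (7.6016 − 0.05)/0.024173 = 312.4 kip.
Vertical equilibrium: R_X = ΣP − R_Y = 612.3 − 312.4 = 299.9 kip.

R_X = 299.9 kip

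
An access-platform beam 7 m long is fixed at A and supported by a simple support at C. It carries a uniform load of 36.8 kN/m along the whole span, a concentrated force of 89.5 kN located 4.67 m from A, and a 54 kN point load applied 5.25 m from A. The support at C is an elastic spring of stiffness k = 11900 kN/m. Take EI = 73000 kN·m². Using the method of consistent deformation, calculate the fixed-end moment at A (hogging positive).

Remove the prop at C; the released (primary) structure is a cantilever built in at A.
Primary-structure tip deflection at C by superposition:
  UDL 36.8: wL⁴/(8EI) = 11045/EI
  point load 89.5 at a = 4.67: Pa²(3L − a)/(6EI) = 5312/EI
  point load 54 at a = 5.25: Pa²(3L − a)/(6EI) = 3907/EI
  δ_0 = 20264/EI
Flexibility coefficient — unit upward force at C: δ_{CC} = L³/(3EI) = 114.3/EI.
With EI = 73000 kN·m²: δ_0 = 0.27759 m and δ_{CC} = 0.001566 m/kN.
Compatibility — the spring shortens by R_C/k under the reaction it provides: δ_0 − R_C·δ_{CC} = R_C/k. With 1/k = 0.000084 m/kN, R_C = δ_0 / (δ_{CC} + 1/k) = 0.27759 / (0.001566 + 0.000084) = 168.2 kN.
Moment equilibrium about A: M_A = Σ(load moments about A) − R_C·L = 1603 − 168.2×7 = 425.6 kN·m.

M_A = 425.6 kN·m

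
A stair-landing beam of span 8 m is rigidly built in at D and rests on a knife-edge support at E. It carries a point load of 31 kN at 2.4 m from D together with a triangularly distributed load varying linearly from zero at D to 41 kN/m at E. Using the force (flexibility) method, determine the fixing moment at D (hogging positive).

M_D = 197.3 kN·m

Take the reaction at E as the redundant and release it; the primary structure is a cantilever fixed at D.
Primary-structure tip deflection at E by superposition:
  point load 31 at a = 2.4: Pa²(3L − a)/(6EI) = 642.8/EI
  triangular load, peak 41 at the free end: 11w₀L⁴/(120EI) = 15394/EI
  δ_0 = 16037/EI
Flexibility coefficient — unit upward force at E: δ_{EE} = L³/(3EI) = 170.7/EI.
The prop prevents deflection at E: R_E = δ_0/δ_{EE} = 16037/170.7 = 93.97 kN.
Moment equilibrium about D: M_D = Σ(load moments about D) − R_E·L = 949.1 − 93.97×8 = 197.3 kN·m.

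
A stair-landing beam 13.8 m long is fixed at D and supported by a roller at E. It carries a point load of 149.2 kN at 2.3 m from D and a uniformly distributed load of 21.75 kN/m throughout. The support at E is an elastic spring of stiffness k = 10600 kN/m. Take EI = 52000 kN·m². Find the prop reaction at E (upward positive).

Remove the prop at E; the released (primary) structure is a cantilever built in at D.
Deflection at E on the released cantilever, summing each load's contribution:
  point load 149.2 at a = 2.3: Pa²(3L − a)/(6EI) = 5143/EI
  UDL 21.75: wL⁴/(8EI) = 98602/EI
  δ_0 = 103745/EI
Tip deflection under a unit load at E: L³/(3EI) = 876/EI.
With EI = 52000 kN·m²: δ_0 = 1.9951 m and δ_{EE} = 0.016847 m/kN.
Compatibility — the spring shortens by R_E/k under the reaction it provides: δ_0 − R_E·δ_{EE} = R_E/k. With 1/k = 0.000094 m/kN, R_E = δ_0 / (δ_{EE} + 1/k) = 1.9951 / (0.016847 + 0.000094) = 117.8 kN.

R_E = 117.8 kN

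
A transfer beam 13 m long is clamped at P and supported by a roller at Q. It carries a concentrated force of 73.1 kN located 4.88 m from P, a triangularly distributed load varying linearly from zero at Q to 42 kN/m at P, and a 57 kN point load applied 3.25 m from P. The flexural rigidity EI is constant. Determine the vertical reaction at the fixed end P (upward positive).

Release the roller at Q. Primary structure: cantilever fixed at P.
Free-end deflection of the primary structure under the applied loading (downward +):
  point load 73.1 at a = 4.88: Pa²(3L − a)/(6EI) = 9900/EI
  triangular load, peak 42 at the fixed end: w₀L⁴/(30EI) = 39985/EI
  point load 57 at a = 3.25: Pa²(3L − a)/(6EI) = 3587/EI
  δ_0 = 53472/EI
Tip deflection under a unit load at Q: L³/(3EI) = 732.3/EI.
The prop prevents deflection at Q: R_Q = δ_0/δ_{QQ} = 53472/732.3 = 73.02 kN.
Vertical equilibrium: R_P = ΣP − R_Q = 403.1 − 73.02 = 330.1 kN.

R_P = 330.1 kN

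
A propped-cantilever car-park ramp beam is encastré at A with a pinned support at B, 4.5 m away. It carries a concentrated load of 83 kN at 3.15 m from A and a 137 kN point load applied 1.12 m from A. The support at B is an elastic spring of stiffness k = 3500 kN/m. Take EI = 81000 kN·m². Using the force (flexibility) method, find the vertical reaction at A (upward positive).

Remove the prop at B; the released (primary) structure is a cantilever built in at A.
Deflection at B on the released cantilever, summing each load's contribution:
  point load 83 at a = 3.15: Pa²(3L − a)/(6EI) = 1421/EI
  point load 137 at a = 1.12: Pa²(3L − a)/(6EI) = 354.6/EI
  δ_0 = 1775/EI
Flexibility coefficient — unit upward force at B: δ_{BB} = L³/(3EI) = 30.38/EI.
With EI = 81000 kN·m²: δ_0 = 0.021917 m and δ_{BB} = 0.000375 m/kN.
Compatibility — the spring shortens by R_B/k under the reaction it provides: δ_0 − R_B·δ_{BB} = R_B/k. With 1/k = 0.000286 m/kN, R_B = δ_0 / (δ_{BB} + 1/k) = 0.021917 / (0.000375 + 0.000286) = 33.17 kN.
Vertical equilibrium: R_A = ΣP − R_B = 220 − 33.17 = 186.8 kN.

R_A = 186.8 kN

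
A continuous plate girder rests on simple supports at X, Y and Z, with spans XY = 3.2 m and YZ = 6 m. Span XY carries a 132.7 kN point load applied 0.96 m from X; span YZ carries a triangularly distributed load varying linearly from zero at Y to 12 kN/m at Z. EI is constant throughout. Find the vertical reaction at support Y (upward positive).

Insert a hinge at Y; M_Y is the redundant, and each span becomes simply supported.
Discontinuity in slope at Y on the released structure — sum the simple-span end rotations:
  span XY: point load 132.7 at a = 0.96: Pab(L + a)/(6LEI) = 61.83/EI
  span YZ: triangular load, peak 12: 7w₀L³/(360EI) = 50.4/EI
  relative rotation θ_0 = (61.83 + 50.4)/EI = 112.2/EI
A unit hogging moment at Y produces rotation L₁/(3EI) + L₂/(3EI) = 3.067/EI.
Slope continuity at Y: θ_0 = M_Y·3.067/EI, so M_Y = 112.2/3.067 = 36.6 kN·m (hogging).
Span XY, ΣM about X with M_Y applied at Y: R_Y^{XY}·3.2 = 127.4 + 36.6, so R_Y^{XY} = 51.25 kN and R_X = 132.7 − 51.25 = 81.45 kN.
Span YZ, ΣM about Z: R_Y^{YZ}·6 = 72 + 36.6, so R_Y^{YZ} = 18.1 kN and R_Z = 36 − 18.1 = 17.9 kN.
R_Y = 51.25 + 18.1 = 69.35 kN.

R_Y = 69.35 kN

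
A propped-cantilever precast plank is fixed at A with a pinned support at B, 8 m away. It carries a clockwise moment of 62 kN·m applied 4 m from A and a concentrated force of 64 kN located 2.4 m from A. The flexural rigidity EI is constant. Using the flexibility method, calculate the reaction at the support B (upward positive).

Remove the prop at B; the released (primary) structure is a cantilever built in at A.
Primary-structure tip deflection at B by superposition:
  clockwise couple 62 at a = 4: M₀a(2L − a)/(2EI) = 1488/EI
  point load 64 at a = 2.4: Pa²(3L − a)/(6EI) = 1327/EI
  δ_0 = 2815/EI
Tip deflection under a unit load at B: L³/(3EI) = 170.7/EI.
The prop prevents deflection at B: R_B = δ_0/δ_{BB} = 2815/170.7 = 16.49 kN.

R_B = 16.49 kN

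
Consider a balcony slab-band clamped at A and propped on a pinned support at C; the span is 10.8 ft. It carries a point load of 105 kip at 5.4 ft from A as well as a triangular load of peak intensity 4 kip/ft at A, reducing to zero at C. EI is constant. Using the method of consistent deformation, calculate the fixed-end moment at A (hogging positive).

Take the reaction at C as the redundant and release it; the primary structure is a cantilever fixed at A.
Deflection at C on the released cantilever, summing each load's contribution:
  point load 105 at a = 5.4: Pa²(3L − a)/(6EI) = 13778/EI
  triangular load, peak 4 at the fixed end: w₀L⁴/(30EI) = 1814/EI
  δ_0 = 15592/EI
Flexibility coefficient — unit upward force at C: δ_{CC} = L³/(3EI) = 419.9/EI.
Compatibility at C: δ_0 − R_C·δ_{CC} = 0, so R_C = 15592/419.9 = 37.13 kip.
Moment equilibrium about A: M_A = Σ(load moments about A) − R_C·L = 644.8 − 37.13×10.8 = 243.7 kip·ft.

M_A = 243.7 kip·ft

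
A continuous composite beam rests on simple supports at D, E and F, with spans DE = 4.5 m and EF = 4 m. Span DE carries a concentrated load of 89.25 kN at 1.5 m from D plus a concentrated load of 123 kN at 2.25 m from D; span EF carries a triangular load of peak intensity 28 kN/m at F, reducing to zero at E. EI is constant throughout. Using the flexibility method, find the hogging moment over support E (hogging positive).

Release continuity at E by inserting a hinge; the redundant is the internal moment M_E. The primary structure is two simply-supported spans DE and EF.
Rotations at E on the released spans (each span's end-slope, ×1/EI):
  span DE: point load 89.25 at a = 1.5: Pab(L + a)/(6LEI) = 89.25/EI
  span DE: point load 123 at a = 2.25: Pab(L + a)/(6LEI) = 155.7/EI
  span EF: triangular load, peak 28: 7w₀L³/(360EI) = 34.84/EI
  relative rotation θ_0 = (244.9 + 34.84)/EI = 279.8/EI
A unit hogging moment at E produces rotation L₁/(3EI) + L₂/(3EI) = 2.833/EI.
Slope continuity at E: θ_0 = M_E·2.833/EI, so M_E = 279.8/2.833 = 98.74 kN·m (hogging).

M_E = 98.74 kN·m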